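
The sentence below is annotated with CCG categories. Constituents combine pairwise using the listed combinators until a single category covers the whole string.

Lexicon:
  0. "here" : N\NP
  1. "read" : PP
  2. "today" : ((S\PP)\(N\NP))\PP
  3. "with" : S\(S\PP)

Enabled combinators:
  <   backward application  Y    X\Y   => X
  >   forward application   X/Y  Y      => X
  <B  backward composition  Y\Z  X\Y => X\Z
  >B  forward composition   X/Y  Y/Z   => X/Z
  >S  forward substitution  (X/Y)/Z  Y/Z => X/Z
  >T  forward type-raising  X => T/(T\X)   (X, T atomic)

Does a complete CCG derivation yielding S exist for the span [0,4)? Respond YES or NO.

[0,4] S   <
  [0,3] S\PP   <
    [0,1] "here" : N\NP
    [1,3] (S\PP)\(N\NP)   <
      [1,2] "read" : PP
      [2,3] "today" : ((S\PP)\(N\NP))\PP
  [3,4] "with" : S\(S\PP)

YES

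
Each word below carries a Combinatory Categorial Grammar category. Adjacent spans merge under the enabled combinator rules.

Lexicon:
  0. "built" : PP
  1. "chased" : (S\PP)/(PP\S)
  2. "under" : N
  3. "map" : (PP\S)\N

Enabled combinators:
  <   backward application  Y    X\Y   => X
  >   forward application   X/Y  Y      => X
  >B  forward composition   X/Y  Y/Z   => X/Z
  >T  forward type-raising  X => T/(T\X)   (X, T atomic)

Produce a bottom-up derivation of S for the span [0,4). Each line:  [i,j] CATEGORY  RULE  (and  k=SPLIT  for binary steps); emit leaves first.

[0,1] PP  lex  "built"
[0,1] S/(S\PP)  >T
[1,2] (S\PP)/(PP\S)  lex  "chased"
[2,3] N  lex  "under"
[3,4] (PP\S)\N  lex  "map"
[2,4] PP\S  <  k=3
[1,4] S\PP  >  k=2
[0,4] S  >  k=1

[0,4] S   >
  [0,1] S/(S\PP)   >T
    [0,1] "built" : PP
  [1,4] S\PP   >
    [1,2] "chased" : (S\PP)/(PP\S)
    [2,4] PP\S   <
      [2,3] "under" : N
      [3,4] "map" : (PP\S)\N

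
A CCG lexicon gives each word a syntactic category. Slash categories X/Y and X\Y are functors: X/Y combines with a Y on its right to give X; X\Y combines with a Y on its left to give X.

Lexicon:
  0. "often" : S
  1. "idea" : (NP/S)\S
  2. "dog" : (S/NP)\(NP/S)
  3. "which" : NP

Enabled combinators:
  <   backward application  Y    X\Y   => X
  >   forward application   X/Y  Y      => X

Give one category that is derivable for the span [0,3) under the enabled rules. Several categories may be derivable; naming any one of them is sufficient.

S/NP

[0,4] S   >
  [0,3] S/NP   <
    [0,2] NP/S   <
      [0,1] "often" : S
      [1,2] "idea" : (NP/S)\S
    [2,3] "dog" : (S/NP)\(NP/S)
  [3,4] "which" : NP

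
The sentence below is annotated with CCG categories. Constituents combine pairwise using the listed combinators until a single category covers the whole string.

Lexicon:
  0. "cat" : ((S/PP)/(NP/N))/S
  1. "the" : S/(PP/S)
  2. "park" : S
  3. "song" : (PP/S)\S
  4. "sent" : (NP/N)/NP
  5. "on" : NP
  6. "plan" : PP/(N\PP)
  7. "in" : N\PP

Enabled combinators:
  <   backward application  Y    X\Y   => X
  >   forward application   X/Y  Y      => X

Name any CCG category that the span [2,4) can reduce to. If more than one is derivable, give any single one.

PP/S

[0,8] S   >
  [0,6] S/PP   >
    [0,4] (S/PP)/(NP/N)   >
      [0,1] "cat" : ((S/PP)/(NP/N))/S
      [1,4] S   >
        [1,2] "the" : S/(PP/S)
        [2,4] PP/S   <
          [2,3] "park" : S
          [3,4] "song" : (PP/S)\S
    [4,6] NP/N   >
      [4,5] "sent" : (NP/N)/NP
      [5,6] "on" : NP
  [6,8] PP   >
    [6,7] "plan" : PP/(N\PP)
    [7,8] "in" : N\PP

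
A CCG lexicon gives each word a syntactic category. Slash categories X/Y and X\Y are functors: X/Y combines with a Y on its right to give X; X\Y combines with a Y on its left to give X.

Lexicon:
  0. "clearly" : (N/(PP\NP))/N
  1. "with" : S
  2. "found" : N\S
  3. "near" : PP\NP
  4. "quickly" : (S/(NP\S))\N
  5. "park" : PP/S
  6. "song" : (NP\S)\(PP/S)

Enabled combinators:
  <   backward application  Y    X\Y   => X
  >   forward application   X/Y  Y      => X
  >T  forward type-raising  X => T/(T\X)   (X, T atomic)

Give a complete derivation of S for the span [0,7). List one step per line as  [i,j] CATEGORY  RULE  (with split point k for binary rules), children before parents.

[0,7] S   >
  [0,5] S/(NP\S)   <
    [0,4] N   >
      [0,3] N/(PP\NP)   >
        [0,1] "clearly" : (N/(PP\NP))/N
        [1,3] N   >
          [1,2] N/(N\S)   >T
            [1,2] "with" : S
          [2,3] "found" : N\S
      [3,4] "near" : PP\NP
    [4,5] "quickly" : (S/(NP\S))\N
  [5,7] NP\S   <
    [5,6] "park" : PP/S
    [6,7] "song" : (NP\S)\(PP/S)

[0,1] (N/(PP\NP))/N  lex  "clearly"
[1,2] S  lex  "with"
[1,2] N/(N\S)  >T
[2,3] N\S  lex  "found"
[1,3] N  >  k=2
[0,3] N/(PP\NP)  >  k=1
[3,4] PP\NP  lex  "near"
[0,4] N  >  k=3
[4,5] (S/(NP\S))\N  lex  "quickly"
[0,5] S/(NP\S)  <  k=4
[5,6] PP/S  lex  "park"
[6,7] (NP\S)\(PP/S)  lex  "song"
[5,7] NP\S  <  k=6
[0,7] S  >  k=5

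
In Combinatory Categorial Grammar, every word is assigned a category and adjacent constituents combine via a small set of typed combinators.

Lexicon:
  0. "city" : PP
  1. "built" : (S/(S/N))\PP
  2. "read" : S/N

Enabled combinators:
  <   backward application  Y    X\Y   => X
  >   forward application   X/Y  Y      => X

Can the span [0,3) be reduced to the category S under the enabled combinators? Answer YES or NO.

YES

[0,3] S   >
  [0,2] S/(S/N)   <
    [0,1] "city" : PP
    [1,2] "built" : (S/(S/N))\PP
  [2,3] "read" : S/N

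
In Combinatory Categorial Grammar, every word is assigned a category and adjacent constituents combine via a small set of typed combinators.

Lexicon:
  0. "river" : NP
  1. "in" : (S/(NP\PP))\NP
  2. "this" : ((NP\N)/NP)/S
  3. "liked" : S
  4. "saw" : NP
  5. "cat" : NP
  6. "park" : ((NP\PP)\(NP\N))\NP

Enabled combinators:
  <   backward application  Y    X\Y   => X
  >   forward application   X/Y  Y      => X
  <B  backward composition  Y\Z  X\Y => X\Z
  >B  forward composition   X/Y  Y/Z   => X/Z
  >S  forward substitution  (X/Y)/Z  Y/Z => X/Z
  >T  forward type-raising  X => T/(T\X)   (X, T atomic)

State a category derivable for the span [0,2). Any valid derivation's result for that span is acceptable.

S/(NP\PP)

[0,7] S   >
  [0,2] S/(NP\PP)   <
    [0,1] "river" : NP
    [1,2] "in" : (S/(NP\PP))\NP
  [2,7] NP\PP   <
    [2,5] NP\N   >
      [2,4] (NP\N)/NP   >
        [2,3] "this" : ((NP\N)/NP)/S
        [3,4] "liked" : S
      [4,5] "saw" : NP
    [5,7] (NP\PP)\(NP\N)   <
      [5,6] "cat" : NP
      [6,7] "park" : ((NP\PP)\(NP\N))\NP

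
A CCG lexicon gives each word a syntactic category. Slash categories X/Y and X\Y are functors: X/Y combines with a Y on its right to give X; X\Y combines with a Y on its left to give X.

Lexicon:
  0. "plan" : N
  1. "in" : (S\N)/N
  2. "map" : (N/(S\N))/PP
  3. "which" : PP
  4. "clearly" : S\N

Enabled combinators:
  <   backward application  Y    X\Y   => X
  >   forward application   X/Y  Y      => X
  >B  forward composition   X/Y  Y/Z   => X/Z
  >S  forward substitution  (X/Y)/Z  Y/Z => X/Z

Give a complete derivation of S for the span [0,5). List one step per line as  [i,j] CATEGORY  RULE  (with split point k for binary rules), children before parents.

[0,5] S   <
  [0,1] "plan" : N
  [1,5] S\N   >
    [1,2] "in" : (S\N)/N
    [2,5] N   >
      [2,4] N/(S\N)   >
        [2,3] "map" : (N/(S\N))/PP
        [3,4] "which" : PP
      [4,5] "clearly" : S\N

[0,1] N  lex  "plan"
[1,2] (S\N)/N  lex  "in"
[2,3] (N/(S\N))/PP  lex  "map"
[3,4] PP  lex  "which"
[2,4] N/(S\N)  >  k=3
[4,5] S\N  lex  "clearly"
[2,5] N  >  k=4
[1,5] S\N  >  k=2
[0,5] S  <  k=1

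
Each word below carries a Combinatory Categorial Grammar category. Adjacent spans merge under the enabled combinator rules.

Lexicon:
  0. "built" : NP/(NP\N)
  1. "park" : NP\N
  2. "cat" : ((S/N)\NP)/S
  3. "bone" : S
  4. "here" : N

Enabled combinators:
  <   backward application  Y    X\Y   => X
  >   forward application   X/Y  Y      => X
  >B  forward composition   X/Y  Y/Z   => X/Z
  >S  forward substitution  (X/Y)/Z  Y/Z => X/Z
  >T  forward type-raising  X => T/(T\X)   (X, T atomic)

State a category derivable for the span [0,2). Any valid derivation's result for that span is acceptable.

[0,5] S   >
  [0,4] S/N   <
    [0,2] NP   >
      [0,1] "built" : NP/(NP\N)
      [1,2] "park" : NP\N
    [2,4] (S/N)\NP   >
      [2,3] "cat" : ((S/N)\NP)/S
      [3,4] "bone" : S
  [4,5] "here" : N

NP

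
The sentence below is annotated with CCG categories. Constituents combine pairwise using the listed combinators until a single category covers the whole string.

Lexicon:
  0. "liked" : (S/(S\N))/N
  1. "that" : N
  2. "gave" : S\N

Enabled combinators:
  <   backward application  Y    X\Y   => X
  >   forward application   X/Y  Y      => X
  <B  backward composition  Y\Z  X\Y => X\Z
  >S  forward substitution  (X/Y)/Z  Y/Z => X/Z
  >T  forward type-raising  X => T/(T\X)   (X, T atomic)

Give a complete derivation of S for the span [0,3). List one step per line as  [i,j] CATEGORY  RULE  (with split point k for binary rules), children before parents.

[0,3] S   >
  [0,2] S/(S\N)   >
    [0,1] "liked" : (S/(S\N))/N
    [1,2] "that" : N
  [2,3] "gave" : S\N

[0,1] (S/(S\N))/N  lex  "liked"
[1,2] N  lex  "that"
[0,2] S/(S\N)  >  k=1
[2,3] S\N  lex  "gave"
[0,3] S  >  k=2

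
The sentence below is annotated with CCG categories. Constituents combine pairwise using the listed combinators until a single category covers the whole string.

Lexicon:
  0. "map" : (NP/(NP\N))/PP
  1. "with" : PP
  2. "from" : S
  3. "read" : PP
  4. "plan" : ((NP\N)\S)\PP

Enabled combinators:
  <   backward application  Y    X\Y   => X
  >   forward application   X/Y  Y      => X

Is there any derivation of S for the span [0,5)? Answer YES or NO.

(NP/(NP\N))/PP PP S PP ((NP\N)\S)\PP
CKY chart[0,5] = {NP}; S ∉ chart

NO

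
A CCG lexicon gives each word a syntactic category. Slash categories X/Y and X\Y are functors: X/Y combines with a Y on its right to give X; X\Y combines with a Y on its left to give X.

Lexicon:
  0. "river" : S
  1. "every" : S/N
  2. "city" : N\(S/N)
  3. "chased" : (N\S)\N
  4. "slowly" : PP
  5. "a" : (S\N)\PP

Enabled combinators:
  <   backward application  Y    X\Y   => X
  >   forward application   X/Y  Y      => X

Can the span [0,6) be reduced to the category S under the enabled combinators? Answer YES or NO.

YES

[0,6] S   <
  [0,4] N   <
    [0,1] "river" : S
    [1,4] N\S   <
      [1,3] N   <
        [1,2] "every" : S/N
        [2,3] "city" : N\(S/N)
      [3,4] "chased" : (N\S)\N
  [4,6] S\N   <
    [4,5] "slowly" : PP
    [5,6] "a" : (S\N)\PP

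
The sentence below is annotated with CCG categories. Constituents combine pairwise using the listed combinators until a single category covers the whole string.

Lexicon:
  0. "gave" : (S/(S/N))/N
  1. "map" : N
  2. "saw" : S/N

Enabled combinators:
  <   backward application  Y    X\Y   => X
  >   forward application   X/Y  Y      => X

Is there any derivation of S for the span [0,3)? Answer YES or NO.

YES

[0,3] S   >
  [0,2] S/(S/N)   >
    [0,1] "gave" : (S/(S/N))/N
    [1,2] "map" : N
  [2,3] "saw" : S/N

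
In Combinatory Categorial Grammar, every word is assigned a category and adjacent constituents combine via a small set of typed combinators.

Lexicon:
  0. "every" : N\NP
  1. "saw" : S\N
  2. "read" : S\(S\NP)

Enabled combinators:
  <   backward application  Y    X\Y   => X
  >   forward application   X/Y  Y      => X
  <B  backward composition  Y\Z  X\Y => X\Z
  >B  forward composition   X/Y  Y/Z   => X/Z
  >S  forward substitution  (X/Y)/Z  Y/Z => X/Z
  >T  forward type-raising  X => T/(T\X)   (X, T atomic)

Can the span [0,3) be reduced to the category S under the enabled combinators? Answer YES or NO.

YES

[0,3] S   <
  [0,2] S\NP   <B
    [0,1] "every" : N\NP
    [1,2] "saw" : S\N
  [2,3] "read" : S\(S\NP)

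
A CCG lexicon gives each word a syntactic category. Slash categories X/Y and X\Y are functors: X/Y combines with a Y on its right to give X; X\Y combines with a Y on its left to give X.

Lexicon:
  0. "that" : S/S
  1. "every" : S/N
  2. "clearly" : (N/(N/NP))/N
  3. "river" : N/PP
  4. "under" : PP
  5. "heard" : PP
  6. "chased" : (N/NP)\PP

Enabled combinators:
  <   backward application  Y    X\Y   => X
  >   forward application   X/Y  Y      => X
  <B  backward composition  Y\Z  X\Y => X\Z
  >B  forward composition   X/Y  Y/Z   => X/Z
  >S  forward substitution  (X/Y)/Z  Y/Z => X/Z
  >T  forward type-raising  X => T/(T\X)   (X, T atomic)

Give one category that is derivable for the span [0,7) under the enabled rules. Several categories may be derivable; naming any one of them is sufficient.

[0,7] S   >
  [0,2] S/N   >B
    [0,1] "that" : S/S
    [1,2] "every" : S/N
  [2,7] N   >
    [2,5] N/(N/NP)   >
      [2,3] "clearly" : (N/(N/NP))/N
      [3,5] N   >
        [3,4] "river" : N/PP
        [4,5] "under" : PP
    [5,7] N/NP   <
      [5,6] "heard" : PP
      [6,7] "chased" : (N/NP)\PP

S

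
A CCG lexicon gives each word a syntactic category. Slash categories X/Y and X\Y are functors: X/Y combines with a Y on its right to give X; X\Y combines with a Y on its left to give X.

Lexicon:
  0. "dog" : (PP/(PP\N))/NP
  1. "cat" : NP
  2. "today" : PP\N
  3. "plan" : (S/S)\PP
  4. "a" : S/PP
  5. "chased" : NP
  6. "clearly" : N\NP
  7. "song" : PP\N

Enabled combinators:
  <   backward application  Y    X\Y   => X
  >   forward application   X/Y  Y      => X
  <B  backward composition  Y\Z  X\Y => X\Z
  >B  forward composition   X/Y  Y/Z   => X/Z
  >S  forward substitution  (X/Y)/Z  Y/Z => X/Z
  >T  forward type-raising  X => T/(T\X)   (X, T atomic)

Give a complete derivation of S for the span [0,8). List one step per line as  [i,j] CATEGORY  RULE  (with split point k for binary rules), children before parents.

[0,8] S   >
  [0,5] S/PP   >B
    [0,4] S/S   <
      [0,3] PP   >
        [0,2] PP/(PP\N)   >
          [0,1] "dog" : (PP/(PP\N))/NP
          [1,2] "cat" : NP
        [2,3] "today" : PP\N
      [3,4] "plan" : (S/S)\PP
    [4,5] "a" : S/PP
  [5,8] PP   >
    [5,6] PP/(PP\NP)   >T
      [5,6] "chased" : NP
    [6,8] PP\NP   <B
      [6,7] "clearly" : N\NP
      [7,8] "song" : PP\N

[0,1] (PP/(PP\N))/NP  lex  "dog"
[1,2] NP  lex  "cat"
[0,2] PP/(PP\N)  >  k=1
[2,3] PP\N  lex  "today"
[0,3] PP  >  k=2
[3,4] (S/S)\PP  lex  "plan"
[0,4] S/S  <  k=3
[4,5] S/PP  lex  "a"
[0,5] S/PP  >B  k=4
[5,6] NP  lex  "chased"
[5,6] PP/(PP\NP)  >T
[6,7] N\NP  lex  "clearly"
[7,8] PP\N  lex  "song"
[6,8] PP\NP  <B  k=7
[5,8] PP  >  k=6
[0,8] S  >  k=5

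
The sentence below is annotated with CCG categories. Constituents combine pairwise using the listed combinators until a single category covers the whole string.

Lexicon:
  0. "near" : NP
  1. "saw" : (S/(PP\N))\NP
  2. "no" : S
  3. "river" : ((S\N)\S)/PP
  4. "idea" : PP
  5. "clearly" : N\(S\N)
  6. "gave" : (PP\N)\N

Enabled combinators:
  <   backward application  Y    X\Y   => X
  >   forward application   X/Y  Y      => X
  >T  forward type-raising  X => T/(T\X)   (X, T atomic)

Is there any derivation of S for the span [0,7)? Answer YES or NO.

[0,7] S   >
  [0,2] S/(PP\N)   <
    [0,1] "near" : NP
    [1,2] "saw" : (S/(PP\N))\NP
  [2,7] PP\N   <
    [2,6] N   <
      [2,5] S\N   <
        [2,3] "no" : S
        [3,5] (S\N)\S   >
          [3,4] "river" : ((S\N)\S)/PP
          [4,5] "idea" : PP
      [5,6] "clearly" : N\(S\N)
    [6,7] "gave" : (PP\N)\N

YES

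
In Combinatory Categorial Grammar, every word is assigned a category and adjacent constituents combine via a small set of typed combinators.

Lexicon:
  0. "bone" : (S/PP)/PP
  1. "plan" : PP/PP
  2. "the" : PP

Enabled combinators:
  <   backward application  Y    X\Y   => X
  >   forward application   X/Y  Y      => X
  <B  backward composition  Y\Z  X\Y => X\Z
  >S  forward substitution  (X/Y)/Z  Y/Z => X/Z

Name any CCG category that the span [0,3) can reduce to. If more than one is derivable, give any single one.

S

[0,3] S   >
  [0,2] S/PP   >S
    [0,1] "bone" : (S/PP)/PP
    [1,2] "plan" : PP/PP
  [2,3] "the" : PP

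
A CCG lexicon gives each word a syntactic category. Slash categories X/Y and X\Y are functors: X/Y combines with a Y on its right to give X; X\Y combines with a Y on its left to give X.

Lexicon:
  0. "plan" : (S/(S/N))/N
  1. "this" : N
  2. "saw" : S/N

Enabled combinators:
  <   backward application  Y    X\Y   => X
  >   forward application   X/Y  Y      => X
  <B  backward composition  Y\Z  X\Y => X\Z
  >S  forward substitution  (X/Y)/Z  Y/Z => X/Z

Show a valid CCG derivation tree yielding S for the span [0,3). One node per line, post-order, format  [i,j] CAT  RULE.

[0,3] S   >
  [0,2] S/(S/N)   >
    [0,1] "plan" : (S/(S/N))/N
    [1,2] "this" : N
  [2,3] "saw" : S/N

[0,1] (S/(S/N))/N  lex  "plan"
[1,2] N  lex  "this"
[0,2] S/(S/N)  >  k=1
[2,3] S/N  lex  "saw"
[0,3] S  >  k=2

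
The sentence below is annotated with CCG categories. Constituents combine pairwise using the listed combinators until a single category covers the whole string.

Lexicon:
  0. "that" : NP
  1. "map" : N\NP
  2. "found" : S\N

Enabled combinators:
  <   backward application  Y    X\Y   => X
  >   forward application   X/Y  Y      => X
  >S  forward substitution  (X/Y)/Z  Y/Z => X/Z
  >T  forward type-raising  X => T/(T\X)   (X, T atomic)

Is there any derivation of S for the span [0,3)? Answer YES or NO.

[0,3] S   <
  [0,2] N   >
    [0,1] N/(N\NP)   >T
      [0,1] "that" : NP
    [1,2] "map" : N\NP
  [2,3] "found" : S\N

YES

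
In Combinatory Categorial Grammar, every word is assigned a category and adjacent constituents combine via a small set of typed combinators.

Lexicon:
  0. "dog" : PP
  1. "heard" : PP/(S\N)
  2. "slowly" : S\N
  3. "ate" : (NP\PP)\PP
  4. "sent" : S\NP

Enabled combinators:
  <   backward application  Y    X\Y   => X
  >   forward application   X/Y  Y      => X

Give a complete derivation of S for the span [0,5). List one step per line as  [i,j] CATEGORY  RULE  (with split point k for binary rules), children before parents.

[0,1] PP  lex  "dog"
[1,2] PP/(S\N)  lex  "heard"
[2,3] S\N  lex  "slowly"
[1,3] PP  >  k=2
[3,4] (NP\PP)\PP  lex  "ate"
[1,4] NP\PP  <  k=3
[0,4] NP  <  k=1
[4,5] S\NP  lex  "sent"
[0,5] S  <  k=4

[0,5] S   <
  [0,4] NP   <
    [0,1] "dog" : PP
    [1,4] NP\PP   <
      [1,3] PP   >
        [1,2] "heard" : PP/(S\N)
        [2,3] "slowly" : S\N
      [3,4] "ate" : (NP\PP)\PP
  [4,5] "sent" : S\NP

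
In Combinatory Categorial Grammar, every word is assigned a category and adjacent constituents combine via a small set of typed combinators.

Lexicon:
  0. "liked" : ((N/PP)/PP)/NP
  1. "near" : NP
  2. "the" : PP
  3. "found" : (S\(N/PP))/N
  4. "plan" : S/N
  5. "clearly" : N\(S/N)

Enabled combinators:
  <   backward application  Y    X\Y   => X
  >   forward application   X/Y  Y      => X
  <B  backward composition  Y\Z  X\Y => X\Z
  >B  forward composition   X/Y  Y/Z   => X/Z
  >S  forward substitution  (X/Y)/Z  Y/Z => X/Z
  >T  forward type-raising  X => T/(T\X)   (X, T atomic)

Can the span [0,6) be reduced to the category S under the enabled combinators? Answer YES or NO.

[0,6] S   <
  [0,3] N/PP   >
    [0,2] (N/PP)/PP   >
      [0,1] "liked" : ((N/PP)/PP)/NP
      [1,2] "near" : NP
    [2,3] "the" : PP
  [3,6] S\(N/PP)   >
    [3,4] "found" : (S\(N/PP))/N
    [4,6] N   <
      [4,5] "plan" : S/N
      [5,6] "clearly" : N\(S/N)

YES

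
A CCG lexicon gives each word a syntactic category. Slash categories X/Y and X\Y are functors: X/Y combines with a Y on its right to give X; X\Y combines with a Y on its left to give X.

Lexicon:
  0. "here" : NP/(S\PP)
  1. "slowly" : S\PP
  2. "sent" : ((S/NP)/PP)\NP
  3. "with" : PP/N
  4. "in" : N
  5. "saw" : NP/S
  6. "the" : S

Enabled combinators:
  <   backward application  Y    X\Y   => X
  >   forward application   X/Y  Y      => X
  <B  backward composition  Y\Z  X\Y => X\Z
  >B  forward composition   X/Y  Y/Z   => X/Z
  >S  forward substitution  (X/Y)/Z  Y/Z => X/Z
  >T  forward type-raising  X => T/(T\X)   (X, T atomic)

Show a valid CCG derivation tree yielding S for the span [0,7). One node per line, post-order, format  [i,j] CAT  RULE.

[0,1] NP/(S\PP)  lex  "here"
[1,2] S\PP  lex  "slowly"
[0,2] NP  >  k=1
[2,3] ((S/NP)/PP)\NP  lex  "sent"
[0,3] (S/NP)/PP  <  k=2
[3,4] PP/N  lex  "with"
[4,5] N  lex  "in"
[3,5] PP  >  k=4
[0,5] S/NP  >  k=3
[5,6] NP/S  lex  "saw"
[6,7] S  lex  "the"
[5,7] NP  >  k=6
[0,7] S  >  k=5

[0,7] S   >
  [0,5] S/NP   >
    [0,3] (S/NP)/PP   <
      [0,2] NP   >
        [0,1] "here" : NP/(S\PP)
        [1,2] "slowly" : S\PP
      [2,3] "sent" : ((S/NP)/PP)\NP
    [3,5] PP   >
      [3,4] "with" : PP/N
      [4,5] "in" : N
  [5,7] NP   >
    [5,6] "saw" : NP/S
    [6,7] "the" : S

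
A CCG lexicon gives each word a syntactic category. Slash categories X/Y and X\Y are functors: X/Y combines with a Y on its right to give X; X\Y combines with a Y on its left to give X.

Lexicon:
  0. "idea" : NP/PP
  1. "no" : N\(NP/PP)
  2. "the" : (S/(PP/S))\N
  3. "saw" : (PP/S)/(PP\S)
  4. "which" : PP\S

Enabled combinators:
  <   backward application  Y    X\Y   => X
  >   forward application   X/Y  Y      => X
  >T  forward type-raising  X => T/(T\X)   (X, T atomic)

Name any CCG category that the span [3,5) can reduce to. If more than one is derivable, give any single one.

PP/S

[0,5] S   >
  [0,3] S/(PP/S)   <
    [0,2] N   <
      [0,1] "idea" : NP/PP
      [1,2] "no" : N\(NP/PP)
    [2,3] "the" : (S/(PP/S))\N
  [3,5] PP/S   >
    [3,4] "saw" : (PP/S)/(PP\S)
    [4,5] "which" : PP\S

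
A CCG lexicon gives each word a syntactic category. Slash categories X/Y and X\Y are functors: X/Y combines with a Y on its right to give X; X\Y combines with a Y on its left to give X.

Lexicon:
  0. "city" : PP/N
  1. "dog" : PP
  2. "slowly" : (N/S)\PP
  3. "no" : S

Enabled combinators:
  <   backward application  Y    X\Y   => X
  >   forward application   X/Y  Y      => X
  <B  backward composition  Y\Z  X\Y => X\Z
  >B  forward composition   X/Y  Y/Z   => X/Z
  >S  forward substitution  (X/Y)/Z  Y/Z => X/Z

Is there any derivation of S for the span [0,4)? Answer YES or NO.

PP/N PP (N/S)\PP S
CKY chart[0,4] = {PP}; S ∉ chart

NO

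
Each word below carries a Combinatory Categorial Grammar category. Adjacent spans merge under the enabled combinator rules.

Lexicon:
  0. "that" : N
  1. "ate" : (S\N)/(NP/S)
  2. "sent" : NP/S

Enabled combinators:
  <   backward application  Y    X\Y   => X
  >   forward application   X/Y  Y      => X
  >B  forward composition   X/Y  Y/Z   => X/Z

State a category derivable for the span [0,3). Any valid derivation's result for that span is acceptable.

[0,3] S   <
  [0,1] "that" : N
  [1,3] S\N   >
    [1,2] "ate" : (S\N)/(NP/S)
    [2,3] "sent" : NP/S

S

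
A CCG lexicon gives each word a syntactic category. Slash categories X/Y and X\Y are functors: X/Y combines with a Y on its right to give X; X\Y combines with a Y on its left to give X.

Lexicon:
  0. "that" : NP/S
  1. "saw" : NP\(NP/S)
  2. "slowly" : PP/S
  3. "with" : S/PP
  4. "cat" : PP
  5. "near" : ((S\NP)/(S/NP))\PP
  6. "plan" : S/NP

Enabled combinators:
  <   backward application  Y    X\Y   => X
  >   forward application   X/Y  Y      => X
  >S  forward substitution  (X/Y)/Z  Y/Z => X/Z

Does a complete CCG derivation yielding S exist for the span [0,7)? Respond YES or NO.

[0,7] S   <
  [0,2] NP   <
    [0,1] "that" : NP/S
    [1,2] "saw" : NP\(NP/S)
  [2,7] S\NP   >
    [2,6] (S\NP)/(S/NP)   <
      [2,5] PP   >
        [2,3] "slowly" : PP/S
        [3,5] S   >
          [3,4] "with" : S/PP
          [4,5] "cat" : PP
      [5,6] "near" : ((S\NP)/(S/NP))\PP
    [6,7] "plan" : S/NP

YES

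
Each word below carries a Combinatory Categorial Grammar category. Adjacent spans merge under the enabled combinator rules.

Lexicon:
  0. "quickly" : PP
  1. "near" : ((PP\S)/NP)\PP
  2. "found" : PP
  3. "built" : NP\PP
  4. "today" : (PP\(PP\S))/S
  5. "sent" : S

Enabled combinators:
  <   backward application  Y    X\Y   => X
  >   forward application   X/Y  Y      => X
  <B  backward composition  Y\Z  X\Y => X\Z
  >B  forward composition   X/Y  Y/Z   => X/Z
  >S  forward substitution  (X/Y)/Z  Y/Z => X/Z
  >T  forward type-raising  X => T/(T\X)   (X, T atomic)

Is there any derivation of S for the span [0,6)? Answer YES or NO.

PP ((PP\S)/NP)\PP PP NP\PP (PP\(PP\S))/S S
CKY chart[0,6] = {N/(N\PP), NP/(NP\PP), PP, PP/(PP\PP), S/(S\PP)}; S ∉ chart

NO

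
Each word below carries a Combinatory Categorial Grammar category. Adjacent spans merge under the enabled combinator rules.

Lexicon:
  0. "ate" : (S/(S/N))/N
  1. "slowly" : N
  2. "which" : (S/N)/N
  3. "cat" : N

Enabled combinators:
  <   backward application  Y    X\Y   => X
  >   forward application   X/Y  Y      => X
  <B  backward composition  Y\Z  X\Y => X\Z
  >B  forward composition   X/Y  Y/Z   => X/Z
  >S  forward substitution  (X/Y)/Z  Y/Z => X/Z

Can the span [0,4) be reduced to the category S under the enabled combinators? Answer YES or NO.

YES

[0,4] S   >
  [0,2] S/(S/N)   >
    [0,1] "ate" : (S/(S/N))/N
    [1,2] "slowly" : N
  [2,4] S/N   >
    [2,3] "which" : (S/N)/N
    [3,4] "cat" : N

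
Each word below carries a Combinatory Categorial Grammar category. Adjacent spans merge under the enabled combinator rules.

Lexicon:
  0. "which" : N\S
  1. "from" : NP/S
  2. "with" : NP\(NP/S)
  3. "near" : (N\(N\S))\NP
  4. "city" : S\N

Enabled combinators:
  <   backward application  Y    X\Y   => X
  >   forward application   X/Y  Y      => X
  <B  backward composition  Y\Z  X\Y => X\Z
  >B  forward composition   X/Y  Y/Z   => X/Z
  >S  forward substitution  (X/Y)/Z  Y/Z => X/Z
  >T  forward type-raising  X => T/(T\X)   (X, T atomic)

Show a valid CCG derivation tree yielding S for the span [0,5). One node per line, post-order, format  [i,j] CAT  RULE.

[0,5] S   <
  [0,4] N   <
    [0,1] "which" : N\S
    [1,4] N\(N\S)   <
      [1,3] NP   <
        [1,2] "from" : NP/S
        [2,3] "with" : NP\(NP/S)
      [3,4] "near" : (N\(N\S))\NP
  [4,5] "city" : S\N

[0,1] N\S  lex  "which"
[1,2] NP/S  lex  "from"
[2,3] NP\(NP/S)  lex  "with"
[1,3] NP  <  k=2
[3,4] (N\(N\S))\NP  lex  "near"
[1,4] N\(N\S)  <  k=3
[0,4] N  <  k=1
[4,5] S\N  lex  "city"
[0,5] S  <  k=4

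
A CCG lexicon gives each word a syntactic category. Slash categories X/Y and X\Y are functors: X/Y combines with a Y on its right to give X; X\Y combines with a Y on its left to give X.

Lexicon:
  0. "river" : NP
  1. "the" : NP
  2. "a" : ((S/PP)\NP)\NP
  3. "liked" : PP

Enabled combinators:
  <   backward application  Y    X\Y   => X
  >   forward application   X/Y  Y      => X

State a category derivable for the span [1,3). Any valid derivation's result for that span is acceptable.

(S/PP)\NP

[0,4] S   >
  [0,3] S/PP   <
    [0,1] "river" : NP
    [1,3] (S/PP)\NP   <
      [1,2] "the" : NP
      [2,3] "a" : ((S/PP)\NP)\NP
  [3,4] "liked" : PP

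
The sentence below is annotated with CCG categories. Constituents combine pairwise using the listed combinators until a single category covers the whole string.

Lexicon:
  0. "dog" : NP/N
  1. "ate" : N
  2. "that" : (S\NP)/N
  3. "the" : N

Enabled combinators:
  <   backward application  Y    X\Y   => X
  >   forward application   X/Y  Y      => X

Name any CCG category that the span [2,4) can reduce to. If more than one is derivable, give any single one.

[0,4] S   <
  [0,2] NP   >
    [0,1] "dog" : NP/N
    [1,2] "ate" : N
  [2,4] S\NP   >
    [2,3] "that" : (S\NP)/N
    [3,4] "the" : N

S\NP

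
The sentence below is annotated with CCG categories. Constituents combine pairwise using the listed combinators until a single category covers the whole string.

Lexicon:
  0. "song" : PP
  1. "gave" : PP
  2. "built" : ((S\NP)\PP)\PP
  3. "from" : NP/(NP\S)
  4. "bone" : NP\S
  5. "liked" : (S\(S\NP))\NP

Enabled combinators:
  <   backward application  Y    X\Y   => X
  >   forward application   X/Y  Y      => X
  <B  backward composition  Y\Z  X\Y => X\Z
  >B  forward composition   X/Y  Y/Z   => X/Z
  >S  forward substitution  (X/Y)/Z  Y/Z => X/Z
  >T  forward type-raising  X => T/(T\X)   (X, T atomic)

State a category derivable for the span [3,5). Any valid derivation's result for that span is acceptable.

[0,6] S   <
  [0,3] S\NP   <
    [0,1] "song" : PP
    [1,3] (S\NP)\PP   <
      [1,2] "gave" : PP
      [2,3] "built" : ((S\NP)\PP)\PP
  [3,6] S\(S\NP)   <
    [3,5] NP   >
      [3,4] "from" : NP/(NP\S)
      [4,5] "bone" : NP\S
    [5,6] "liked" : (S\(S\NP))\NP

NP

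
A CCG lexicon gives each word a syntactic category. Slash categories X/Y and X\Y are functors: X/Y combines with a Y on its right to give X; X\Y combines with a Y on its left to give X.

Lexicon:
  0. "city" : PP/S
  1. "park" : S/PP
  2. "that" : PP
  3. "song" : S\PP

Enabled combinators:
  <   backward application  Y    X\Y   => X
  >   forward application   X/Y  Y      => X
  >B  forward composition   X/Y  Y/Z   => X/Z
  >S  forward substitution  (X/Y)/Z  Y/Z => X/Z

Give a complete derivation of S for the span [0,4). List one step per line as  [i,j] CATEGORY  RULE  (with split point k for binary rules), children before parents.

[0,1] PP/S  lex  "city"
[1,2] S/PP  lex  "park"
[2,3] PP  lex  "that"
[1,3] S  >  k=2
[0,3] PP  >  k=1
[3,4] S\PP  lex  "song"
[0,4] S  <  k=3

[0,4] S   <
  [0,3] PP   >
    [0,1] "city" : PP/S
    [1,3] S   >
      [1,2] "park" : S/PP
      [2,3] "that" : PP
  [3,4] "song" : S\PP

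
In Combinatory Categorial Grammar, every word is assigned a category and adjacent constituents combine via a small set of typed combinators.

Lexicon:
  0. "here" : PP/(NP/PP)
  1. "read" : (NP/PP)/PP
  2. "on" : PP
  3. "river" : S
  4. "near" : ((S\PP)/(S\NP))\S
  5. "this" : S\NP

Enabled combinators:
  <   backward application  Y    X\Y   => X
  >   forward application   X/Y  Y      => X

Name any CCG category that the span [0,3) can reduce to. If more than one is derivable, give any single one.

[0,6] S   <
  [0,3] PP   >
    [0,1] "here" : PP/(NP/PP)
    [1,3] NP/PP   >
      [1,2] "read" : (NP/PP)/PP
      [2,3] "on" : PP
  [3,6] S\PP   >
    [3,5] (S\PP)/(S\NP)   <
      [3,4] "river" : S
      [4,5] "near" : ((S\PP)/(S\NP))\S
    [5,6] "this" : S\NP

PP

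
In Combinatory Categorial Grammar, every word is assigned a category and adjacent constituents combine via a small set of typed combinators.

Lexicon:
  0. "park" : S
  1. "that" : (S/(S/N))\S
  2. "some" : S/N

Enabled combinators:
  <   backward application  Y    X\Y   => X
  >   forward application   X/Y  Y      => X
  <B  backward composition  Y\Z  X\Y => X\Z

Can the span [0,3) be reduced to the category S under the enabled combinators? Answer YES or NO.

YES

[0,3] S   >
  [0,2] S/(S/N)   <
    [0,1] "park" : S
    [1,2] "that" : (S/(S/N))\S
  [2,3] "some" : S/N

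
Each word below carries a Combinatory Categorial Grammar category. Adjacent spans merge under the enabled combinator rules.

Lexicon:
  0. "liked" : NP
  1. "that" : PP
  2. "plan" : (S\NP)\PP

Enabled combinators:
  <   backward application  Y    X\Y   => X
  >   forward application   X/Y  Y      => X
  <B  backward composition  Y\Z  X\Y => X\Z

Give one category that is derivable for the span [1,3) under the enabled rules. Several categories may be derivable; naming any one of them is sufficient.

S\NP

[0,3] S   <
  [0,1] "liked" : NP
  [1,3] S\NP   <
    [1,2] "that" : PP
    [2,3] "plan" : (S\NP)\PP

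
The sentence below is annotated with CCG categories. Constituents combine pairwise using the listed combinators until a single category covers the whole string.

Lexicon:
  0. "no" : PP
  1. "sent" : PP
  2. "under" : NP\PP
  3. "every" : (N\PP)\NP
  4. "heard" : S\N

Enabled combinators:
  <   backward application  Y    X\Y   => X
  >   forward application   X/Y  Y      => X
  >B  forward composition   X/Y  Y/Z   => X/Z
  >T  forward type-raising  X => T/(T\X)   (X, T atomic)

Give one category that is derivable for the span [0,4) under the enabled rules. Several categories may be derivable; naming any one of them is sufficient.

[0,5] S   <
  [0,4] N   >
    [0,1] N/(N\PP)   >T
      [0,1] "no" : PP
    [1,4] N\PP   <
      [1,3] NP   <
        [1,2] "sent" : PP
        [2,3] "under" : NP\PP
      [3,4] "every" : (N\PP)\NP
  [4,5] "heard" : S\N

N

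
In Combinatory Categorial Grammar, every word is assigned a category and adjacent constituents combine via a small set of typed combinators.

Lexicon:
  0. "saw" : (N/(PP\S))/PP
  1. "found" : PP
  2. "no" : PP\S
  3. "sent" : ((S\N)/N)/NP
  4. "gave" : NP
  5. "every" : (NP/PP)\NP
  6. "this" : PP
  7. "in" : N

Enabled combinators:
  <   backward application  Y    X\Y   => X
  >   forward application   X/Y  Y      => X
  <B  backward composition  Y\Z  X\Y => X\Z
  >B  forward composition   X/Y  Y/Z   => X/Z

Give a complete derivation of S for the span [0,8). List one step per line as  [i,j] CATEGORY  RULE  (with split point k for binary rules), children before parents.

[0,1] (N/(PP\S))/PP  lex  "saw"
[1,2] PP  lex  "found"
[0,2] N/(PP\S)  >  k=1
[2,3] PP\S  lex  "no"
[0,3] N  >  k=2
[3,4] ((S\N)/N)/NP  lex  "sent"
[4,5] NP  lex  "gave"
[5,6] (NP/PP)\NP  lex  "every"
[4,6] NP/PP  <  k=5
[6,7] PP  lex  "this"
[4,7] NP  >  k=6
[3,7] (S\N)/N  >  k=4
[7,8] N  lex  "in"
[3,8] S\N  >  k=7
[0,8] S  <  k=3

[0,8] S   <
  [0,3] N   >
    [0,2] N/(PP\S)   >
      [0,1] "saw" : (N/(PP\S))/PP
      [1,2] "found" : PP
    [2,3] "no" : PP\S
  [3,8] S\N   >
    [3,7] (S\N)/N   >
      [3,4] "sent" : ((S\N)/N)/NP
      [4,7] NP   >
        [4,6] NP/PP   <
          [4,5] "gave" : NP
          [5,6] "every" : (NP/PP)\NP
        [6,7] "this" : PP
    [7,8] "in" : N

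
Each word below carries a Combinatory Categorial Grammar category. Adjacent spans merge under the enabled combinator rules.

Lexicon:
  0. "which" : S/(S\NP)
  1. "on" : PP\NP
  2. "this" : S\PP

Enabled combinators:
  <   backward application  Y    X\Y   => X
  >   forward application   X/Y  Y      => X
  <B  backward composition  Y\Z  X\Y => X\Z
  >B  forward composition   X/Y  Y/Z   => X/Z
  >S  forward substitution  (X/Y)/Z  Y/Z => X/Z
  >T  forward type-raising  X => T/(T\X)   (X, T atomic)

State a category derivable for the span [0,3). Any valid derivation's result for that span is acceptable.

S

[0,3] S   >
  [0,1] "which" : S/(S\NP)
  [1,3] S\NP   <B
    [1,2] "on" : PP\NP
    [2,3] "this" : S\PP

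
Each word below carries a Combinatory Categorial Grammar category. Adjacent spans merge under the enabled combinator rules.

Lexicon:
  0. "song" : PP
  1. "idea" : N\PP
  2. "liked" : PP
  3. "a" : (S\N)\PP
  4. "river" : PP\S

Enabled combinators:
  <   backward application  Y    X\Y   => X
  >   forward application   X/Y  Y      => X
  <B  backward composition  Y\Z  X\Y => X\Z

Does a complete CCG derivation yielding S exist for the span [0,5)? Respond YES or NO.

NO

PP N\PP PP (S\N)\PP PP\S
CKY chart[0,5] = {PP}; S ∉ chart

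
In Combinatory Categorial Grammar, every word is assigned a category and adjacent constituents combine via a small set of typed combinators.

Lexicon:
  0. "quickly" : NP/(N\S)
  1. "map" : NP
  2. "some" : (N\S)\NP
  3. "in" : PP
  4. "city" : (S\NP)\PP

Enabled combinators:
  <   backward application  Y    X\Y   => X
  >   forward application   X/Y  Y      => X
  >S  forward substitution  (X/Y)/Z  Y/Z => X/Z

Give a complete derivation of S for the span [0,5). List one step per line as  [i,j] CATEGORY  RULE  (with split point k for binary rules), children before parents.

[0,5] S   <
  [0,3] NP   >
    [0,1] "quickly" : NP/(N\S)
    [1,3] N\S   <
      [1,2] "map" : NP
      [2,3] "some" : (N\S)\NP
  [3,5] S\NP   <
    [3,4] "in" : PP
    [4,5] "city" : (S\NP)\PP

[0,1] NP/(N\S)  lex  "quickly"
[1,2] NP  lex  "map"
[2,3] (N\S)\NP  lex  "some"
[1,3] N\S  <  k=2
[0,3] NP  >  k=1
[3,4] PP  lex  "in"
[4,5] (S\NP)\PP  lex  "city"
[3,5] S\NP  <  k=4
[0,5] S  <  k=3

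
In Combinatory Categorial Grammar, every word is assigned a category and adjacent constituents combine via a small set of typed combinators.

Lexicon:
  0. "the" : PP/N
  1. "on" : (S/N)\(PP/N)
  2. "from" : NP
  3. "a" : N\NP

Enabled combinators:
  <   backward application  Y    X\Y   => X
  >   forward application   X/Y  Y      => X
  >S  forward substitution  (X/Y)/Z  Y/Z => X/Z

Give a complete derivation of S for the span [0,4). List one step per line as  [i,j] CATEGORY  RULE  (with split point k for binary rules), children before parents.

[0,1] PP/N  lex  "the"
[1,2] (S/N)\(PP/N)  lex  "on"
[0,2] S/N  <  k=1
[2,3] NP  lex  "from"
[3,4] N\NP  lex  "a"
[2,4] N  <  k=3
[0,4] S  >  k=2

[0,4] S   >
  [0,2] S/N   <
    [0,1] "the" : PP/N
    [1,2] "on" : (S/N)\(PP/N)
  [2,4] N   <
    [2,3] "from" : NP
    [3,4] "a" : N\NP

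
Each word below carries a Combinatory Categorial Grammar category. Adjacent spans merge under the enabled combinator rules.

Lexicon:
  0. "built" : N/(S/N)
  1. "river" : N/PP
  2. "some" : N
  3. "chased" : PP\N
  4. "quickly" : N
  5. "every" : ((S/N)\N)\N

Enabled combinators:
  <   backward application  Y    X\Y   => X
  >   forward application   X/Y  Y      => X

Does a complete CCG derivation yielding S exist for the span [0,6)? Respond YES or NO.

N/(S/N) N/PP N PP\N N ((S/N)\N)\N
CKY chart[0,6] = {N}; S ∉ chart

NO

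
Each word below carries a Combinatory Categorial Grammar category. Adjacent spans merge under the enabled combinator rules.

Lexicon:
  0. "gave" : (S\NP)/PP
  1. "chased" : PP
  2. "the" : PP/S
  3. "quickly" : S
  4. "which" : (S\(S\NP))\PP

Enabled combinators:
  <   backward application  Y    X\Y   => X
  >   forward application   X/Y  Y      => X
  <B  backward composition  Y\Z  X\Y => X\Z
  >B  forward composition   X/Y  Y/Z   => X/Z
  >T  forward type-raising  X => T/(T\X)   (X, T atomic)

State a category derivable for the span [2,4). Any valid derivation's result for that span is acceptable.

PP

[0,5] S   <
  [0,2] S\NP   >
    [0,1] "gave" : (S\NP)/PP
    [1,2] "chased" : PP
  [2,5] S\(S\NP)   <
    [2,4] PP   >
      [2,3] "the" : PP/S
      [3,4] "quickly" : S
    [4,5] "which" : (S\(S\NP))\PP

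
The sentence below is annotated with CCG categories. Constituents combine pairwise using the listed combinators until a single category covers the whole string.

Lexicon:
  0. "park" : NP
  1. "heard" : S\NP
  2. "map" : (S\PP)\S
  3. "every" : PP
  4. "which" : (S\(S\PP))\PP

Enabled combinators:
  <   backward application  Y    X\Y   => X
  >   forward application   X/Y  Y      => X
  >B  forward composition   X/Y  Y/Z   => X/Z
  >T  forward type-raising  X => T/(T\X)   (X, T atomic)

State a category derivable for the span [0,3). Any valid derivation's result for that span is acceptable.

[0,5] S   <
  [0,3] S\PP   <
    [0,2] S   <
      [0,1] "park" : NP
      [1,2] "heard" : S\NP
    [2,3] "map" : (S\PP)\S
  [3,5] S\(S\PP)   <
    [3,4] "every" : PP
    [4,5] "which" : (S\(S\PP))\PP

S\PP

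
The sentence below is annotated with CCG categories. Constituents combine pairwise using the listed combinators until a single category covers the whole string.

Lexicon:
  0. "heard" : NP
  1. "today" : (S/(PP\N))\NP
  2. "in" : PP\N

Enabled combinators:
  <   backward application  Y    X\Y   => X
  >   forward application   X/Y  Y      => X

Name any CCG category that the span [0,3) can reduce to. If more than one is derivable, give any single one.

[0,3] S   >
  [0,2] S/(PP\N)   <
    [0,1] "heard" : NP
    [1,2] "today" : (S/(PP\N))\NP
  [2,3] "in" : PP\N

S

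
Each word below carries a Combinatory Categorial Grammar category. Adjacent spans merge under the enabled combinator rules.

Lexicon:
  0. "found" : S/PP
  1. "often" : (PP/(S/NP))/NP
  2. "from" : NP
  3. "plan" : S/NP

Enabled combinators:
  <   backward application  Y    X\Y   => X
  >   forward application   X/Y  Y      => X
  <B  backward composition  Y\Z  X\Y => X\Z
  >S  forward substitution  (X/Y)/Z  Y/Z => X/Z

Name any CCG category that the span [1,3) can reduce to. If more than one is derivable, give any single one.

PP/(S/NP)

[0,4] S   >
  [0,1] "found" : S/PP
  [1,4] PP   >
    [1,3] PP/(S/NP)   >
      [1,2] "often" : (PP/(S/NP))/NP
      [2,3] "from" : NP
    [3,4] "plan" : S/NP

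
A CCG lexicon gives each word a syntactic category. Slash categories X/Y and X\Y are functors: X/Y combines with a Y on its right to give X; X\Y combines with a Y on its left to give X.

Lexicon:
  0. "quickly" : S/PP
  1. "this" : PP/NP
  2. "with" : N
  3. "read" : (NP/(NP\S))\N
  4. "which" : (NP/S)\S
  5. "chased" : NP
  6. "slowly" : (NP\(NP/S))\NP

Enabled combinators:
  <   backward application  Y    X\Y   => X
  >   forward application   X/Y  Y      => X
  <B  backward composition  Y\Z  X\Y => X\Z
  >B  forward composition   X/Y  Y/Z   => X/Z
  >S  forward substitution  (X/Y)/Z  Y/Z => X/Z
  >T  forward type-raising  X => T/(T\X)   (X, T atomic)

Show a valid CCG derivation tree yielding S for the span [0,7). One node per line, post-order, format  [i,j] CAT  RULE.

[0,7] S   >
  [0,2] S/NP   >B
    [0,1] "quickly" : S/PP
    [1,2] "this" : PP/NP
  [2,7] NP   >
    [2,4] NP/(NP\S)   <
      [2,3] "with" : N
      [3,4] "read" : (NP/(NP\S))\N
    [4,7] NP\S   <B
      [4,5] "which" : (NP/S)\S
      [5,7] NP\(NP/S)   <
        [5,6] "chased" : NP
        [6,7] "slowly" : (NP\(NP/S))\NP

[0,1] S/PP  lex  "quickly"
[1,2] PP/NP  lex  "this"
[0,2] S/NP  >B  k=1
[2,3] N  lex  "with"
[3,4] (NP/(NP\S))\N  lex  "read"
[2,4] NP/(NP\S)  <  k=3
[4,5] (NP/S)\S  lex  "which"
[5,6] NP  lex  "chased"
[6,7] (NP\(NP/S))\NP  lex  "slowly"
[5,7] NP\(NP/S)  <  k=6
[4,7] NP\S  <B  k=5
[2,7] NP  >  k=4
[0,7] S  >  k=2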